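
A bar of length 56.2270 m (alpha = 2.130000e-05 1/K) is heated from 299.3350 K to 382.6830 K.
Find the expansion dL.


dT = 83.3480 K
dL = 2.130000e-05 * 56.2270 * 83.3480 = 0.099820 m
L_final = 56.326820 m

dL = 0.099820 m


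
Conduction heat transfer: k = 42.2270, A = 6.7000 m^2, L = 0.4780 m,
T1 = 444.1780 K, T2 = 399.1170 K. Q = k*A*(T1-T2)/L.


dT = 45.0610 K
Q = 42.2270 * 6.7000 * 45.0610 / 0.4780 = 26670.9177 W

26670.9177 W


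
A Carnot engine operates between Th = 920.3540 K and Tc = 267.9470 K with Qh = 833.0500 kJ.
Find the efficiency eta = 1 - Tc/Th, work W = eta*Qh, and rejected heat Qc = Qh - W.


eta = 1 - 267.9470/920.3540 = 0.7089
W = 0.7089 * 833.0500 = 590.5202 kJ
Qc = 833.0500 - 590.5202 = 242.5298 kJ

eta = 70.8865%, W = 590.5202 kJ, Qc = 242.5298 kJ


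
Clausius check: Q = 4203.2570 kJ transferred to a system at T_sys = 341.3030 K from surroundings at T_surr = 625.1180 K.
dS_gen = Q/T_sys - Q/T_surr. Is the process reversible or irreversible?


dS_sys = 4203.2570/341.3030 = 12.3153 kJ/K
dS_surr = -4203.2570/625.1180 = -6.7239 kJ/K
dS_gen = 12.3153 - 6.7239 = 5.5914 kJ/K (irreversible)

dS_gen = 5.5914 kJ/K, irreversible


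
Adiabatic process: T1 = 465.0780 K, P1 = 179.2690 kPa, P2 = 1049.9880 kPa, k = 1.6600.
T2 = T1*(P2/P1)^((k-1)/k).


(k-1)/k = 0.3976
(P2/P1)^exp = 2.0194
T2 = 465.0780 * 2.0194 = 939.1774 K

939.1774 K


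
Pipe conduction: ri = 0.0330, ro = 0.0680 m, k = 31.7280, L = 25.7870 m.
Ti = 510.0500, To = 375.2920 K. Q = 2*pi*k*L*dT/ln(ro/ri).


dT = 134.7580 K
ln(ro/ri) = 0.7230
Q = 2*pi*31.7280*25.7870*134.7580 / 0.7230 = 958163.3582 W

958163.3582 W


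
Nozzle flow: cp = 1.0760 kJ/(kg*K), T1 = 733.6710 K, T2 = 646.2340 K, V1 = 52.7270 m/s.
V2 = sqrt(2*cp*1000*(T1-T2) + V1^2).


dT = 87.4370 K
2*cp*1000*dT = 188164.4240
V1^2 = 2780.1365
V2 = sqrt(190944.5605) = 436.9720 m/s

436.9720 m/s


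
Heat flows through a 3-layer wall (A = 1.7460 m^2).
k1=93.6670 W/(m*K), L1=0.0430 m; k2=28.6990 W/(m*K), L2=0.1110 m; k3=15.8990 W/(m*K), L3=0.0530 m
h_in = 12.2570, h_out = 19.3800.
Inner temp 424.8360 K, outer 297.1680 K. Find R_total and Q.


R_conv_in = 1/(12.2570*1.7460) = 0.0467
R_1 = 0.0430/(93.6670*1.7460) = 0.0003
R_2 = 0.1110/(28.6990*1.7460) = 0.0022
R_3 = 0.0530/(15.8990*1.7460) = 0.0019
R_conv_out = 1/(19.3800*1.7460) = 0.0296
R_total = 0.0807 K/W
Q = 127.6680 / 0.0807 = 1582.6391 W

R_total = 0.0807 K/W, Q = 1582.6391 W


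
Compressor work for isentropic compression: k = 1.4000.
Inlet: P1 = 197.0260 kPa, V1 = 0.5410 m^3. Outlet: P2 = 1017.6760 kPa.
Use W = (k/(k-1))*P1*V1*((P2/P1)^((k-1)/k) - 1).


(k-1)/k = 0.2857
(P2/P1)^exp = 1.5986
W = 3.5000 * 197.0260 * 0.5410 * (1.5986 - 1) = 223.3176 kJ

223.3176 kJ


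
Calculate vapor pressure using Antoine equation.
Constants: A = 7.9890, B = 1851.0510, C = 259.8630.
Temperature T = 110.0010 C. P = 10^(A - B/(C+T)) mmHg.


C+T = 369.8640
B/(C+T) = 5.0047
log10(P) = 7.9890 - 5.0047 = 2.9843
P = 10^2.9843 = 964.5392 mmHg

964.5392 mmHg


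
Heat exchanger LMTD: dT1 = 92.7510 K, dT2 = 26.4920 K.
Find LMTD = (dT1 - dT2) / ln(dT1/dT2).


dT1/dT2 = 3.5011
ln(dT1/dT2) = 1.2531
LMTD = 66.2590 / 1.2531 = 52.8771 K

52.8771 K


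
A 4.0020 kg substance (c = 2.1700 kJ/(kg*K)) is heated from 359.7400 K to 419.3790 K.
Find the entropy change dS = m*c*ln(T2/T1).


T2/T1 = 1.1658
ln(T2/T1) = 0.1534
dS = 4.0020 * 2.1700 * 0.1534 = 1.3321 kJ/K

1.3321 kJ/K


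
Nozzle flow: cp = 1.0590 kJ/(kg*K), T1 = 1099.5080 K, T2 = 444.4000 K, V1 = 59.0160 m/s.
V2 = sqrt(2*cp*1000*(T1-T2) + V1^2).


dT = 655.1080 K
2*cp*1000*dT = 1387518.7440
V1^2 = 3482.8883
V2 = sqrt(1391001.6323) = 1179.4073 m/s

1179.4073 m/s


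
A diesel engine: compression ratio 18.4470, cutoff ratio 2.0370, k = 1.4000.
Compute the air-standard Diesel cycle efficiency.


r^(k-1) = 3.2090
rc^k = 2.7076
eta = 0.6335 = 63.3466%

63.3466%


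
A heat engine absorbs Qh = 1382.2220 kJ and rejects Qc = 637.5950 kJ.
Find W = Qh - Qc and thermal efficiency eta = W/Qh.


W = 1382.2220 - 637.5950 = 744.6270 kJ
eta = 744.6270 / 1382.2220 = 0.5387 = 53.8717%

W = 744.6270 kJ, eta = 53.8717%


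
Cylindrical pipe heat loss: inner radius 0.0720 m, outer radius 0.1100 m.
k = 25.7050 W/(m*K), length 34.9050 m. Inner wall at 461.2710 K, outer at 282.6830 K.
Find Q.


dT = 178.5880 K
ln(ro/ri) = 0.4238
Q = 2*pi*25.7050*34.9050*178.5880 / 0.4238 = 2375537.2283 W

2375537.2283 W


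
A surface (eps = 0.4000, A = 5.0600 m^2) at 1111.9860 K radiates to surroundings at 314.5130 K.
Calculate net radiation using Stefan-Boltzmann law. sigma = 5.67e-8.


T^4 = 1.5290e+12
Tsurr^4 = 9.7849e+09
Q = 0.4000 * 5.67e-8 * 5.0600 * 1.5192e+12 = 174342.2213 W

174342.2213 W


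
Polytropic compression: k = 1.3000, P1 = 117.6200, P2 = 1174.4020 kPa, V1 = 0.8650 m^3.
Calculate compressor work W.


(k-1)/k = 0.2308
(P2/P1)^exp = 1.7007
W = 4.3333 * 117.6200 * 0.8650 * (1.7007 - 1) = 308.9035 kJ

308.9035 kJ


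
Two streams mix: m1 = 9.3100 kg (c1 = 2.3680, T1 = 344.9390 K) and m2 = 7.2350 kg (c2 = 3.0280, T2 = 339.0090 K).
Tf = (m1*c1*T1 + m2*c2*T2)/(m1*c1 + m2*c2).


num = 15031.4196
den = 43.9537
Tf = 341.9833 K

341.9833 K


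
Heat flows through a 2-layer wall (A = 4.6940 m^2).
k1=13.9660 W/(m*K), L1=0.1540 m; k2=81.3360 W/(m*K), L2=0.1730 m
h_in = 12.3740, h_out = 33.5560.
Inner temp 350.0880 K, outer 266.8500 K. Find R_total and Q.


R_conv_in = 1/(12.3740*4.6940) = 0.0172
R_1 = 0.1540/(13.9660*4.6940) = 0.0023
R_2 = 0.1730/(81.3360*4.6940) = 0.0005
R_conv_out = 1/(33.5560*4.6940) = 0.0063
R_total = 0.0264 K/W
Q = 83.2380 / 0.0264 = 3156.8343 W

R_total = 0.0264 K/W, Q = 3156.8343 W


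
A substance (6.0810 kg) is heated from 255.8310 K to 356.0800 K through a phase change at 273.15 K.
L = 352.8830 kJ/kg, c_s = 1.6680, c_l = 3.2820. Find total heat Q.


Q1 (sensible, solid) = 6.0810 * 1.6680 * 17.3190 = 175.6685 kJ
Q2 (latent) = 6.0810 * 352.8830 = 2145.8815 kJ
Q3 (sensible, liquid) = 6.0810 * 3.2820 * 82.9300 = 1655.1038 kJ
Q_total = 3976.6538 kJ

3976.6538 kJ


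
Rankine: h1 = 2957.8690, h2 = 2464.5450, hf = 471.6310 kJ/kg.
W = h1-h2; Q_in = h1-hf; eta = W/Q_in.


W = 493.3240 kJ/kg
Q_in = 2486.2380 kJ/kg
eta = 0.1984 = 19.8422%

eta = 19.8422%


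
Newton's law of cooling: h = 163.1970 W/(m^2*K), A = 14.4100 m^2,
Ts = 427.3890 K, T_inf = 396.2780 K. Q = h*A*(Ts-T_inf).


dT = 31.1110 K
Q = 163.1970 * 14.4100 * 31.1110 = 73162.7671 W

73162.7671 W


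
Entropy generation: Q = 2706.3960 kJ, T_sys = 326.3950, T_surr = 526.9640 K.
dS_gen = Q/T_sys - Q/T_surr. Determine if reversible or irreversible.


dS_sys = 2706.3960/326.3950 = 8.2918 kJ/K
dS_surr = -2706.3960/526.9640 = -5.1358 kJ/K
dS_gen = 8.2918 - 5.1358 = 3.1560 kJ/K (irreversible)

dS_gen = 3.1560 kJ/K, irreversible


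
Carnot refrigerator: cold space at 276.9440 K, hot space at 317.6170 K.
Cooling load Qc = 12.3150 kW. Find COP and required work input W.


COP = 276.9440 / 40.6730 = 6.8090
W = 12.3150 / 6.8090 = 1.8086 kW

COP = 6.8090, W = 1.8086 kW


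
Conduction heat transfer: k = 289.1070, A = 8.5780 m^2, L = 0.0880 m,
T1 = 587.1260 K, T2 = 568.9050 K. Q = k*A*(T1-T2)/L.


dT = 18.2210 K
Q = 289.1070 * 8.5780 * 18.2210 / 0.0880 = 513492.5949 W

513492.5949 W


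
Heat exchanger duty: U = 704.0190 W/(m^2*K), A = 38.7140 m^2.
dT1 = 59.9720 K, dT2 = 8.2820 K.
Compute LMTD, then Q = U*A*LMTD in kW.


LMTD = 26.1088 K
Q = 704.0190 * 38.7140 * 26.1088 = 711605.1908 W = 711.6052 kW

711.6052 kW


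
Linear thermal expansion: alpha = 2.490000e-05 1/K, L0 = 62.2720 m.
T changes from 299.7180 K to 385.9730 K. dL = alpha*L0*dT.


dT = 86.2550 K
dL = 2.490000e-05 * 62.2720 * 86.2550 = 0.133745 m
L_final = 62.405745 m

dL = 0.133745 m


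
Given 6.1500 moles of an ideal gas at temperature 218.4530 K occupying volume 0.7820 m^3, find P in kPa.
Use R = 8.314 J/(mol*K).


P = nRT/V = 6.1500 * 8.314 * 218.4530 / 0.7820
= 11169.7422 / 0.7820 = 14283.5578 Pa = 14.2836 kPa

14.2836 kPa


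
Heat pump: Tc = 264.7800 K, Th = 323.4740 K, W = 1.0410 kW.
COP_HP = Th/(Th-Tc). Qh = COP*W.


COP = 323.4740 / 58.6940 = 5.5112
Qh = 5.5112 * 1.0410 = 5.7372 kW

COP = 5.5112, Qh = 5.7372 kW


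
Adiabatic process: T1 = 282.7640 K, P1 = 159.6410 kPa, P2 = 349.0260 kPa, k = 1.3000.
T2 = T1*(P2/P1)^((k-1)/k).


(k-1)/k = 0.2308
(P2/P1)^exp = 1.1978
T2 = 282.7640 * 1.1978 = 338.7034 K

338.7034 K


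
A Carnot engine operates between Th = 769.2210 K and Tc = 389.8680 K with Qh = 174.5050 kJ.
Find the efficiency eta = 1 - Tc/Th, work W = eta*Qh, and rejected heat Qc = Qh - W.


eta = 1 - 389.8680/769.2210 = 0.4932
W = 0.4932 * 174.5050 = 86.0598 kJ
Qc = 174.5050 - 86.0598 = 88.4452 kJ

eta = 49.3165%, W = 86.0598 kJ, Qc = 88.4452 kJ


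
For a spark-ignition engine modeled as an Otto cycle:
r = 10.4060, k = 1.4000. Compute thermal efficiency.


r^(k-1) = 2.5522
eta = 1 - 1/2.5522 = 0.6082 = 60.8180%

60.8180%


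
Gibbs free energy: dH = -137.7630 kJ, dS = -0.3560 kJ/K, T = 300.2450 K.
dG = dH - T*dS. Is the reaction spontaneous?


T*dS = 300.2450 * -0.3560 = -106.8872 kJ
dG = -137.7630 + 106.8872 = -30.8758 kJ (spontaneous)

dG = -30.8758 kJ, spontaneous


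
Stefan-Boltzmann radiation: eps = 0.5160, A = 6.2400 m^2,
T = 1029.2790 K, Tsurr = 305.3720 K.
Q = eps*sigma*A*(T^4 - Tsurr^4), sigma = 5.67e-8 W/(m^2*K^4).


T^4 = 1.1224e+12
Tsurr^4 = 8.6959e+09
Q = 0.5160 * 5.67e-8 * 6.2400 * 1.1137e+12 = 203316.1242 W

203316.1242 W


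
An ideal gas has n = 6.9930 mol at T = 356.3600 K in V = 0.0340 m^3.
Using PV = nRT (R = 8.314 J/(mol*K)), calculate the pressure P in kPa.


P = nRT/V = 6.9930 * 8.314 * 356.3600 / 0.0340
= 20718.6998 / 0.0340 = 609373.5247 Pa = 609.3735 kPa

609.3735 kPa


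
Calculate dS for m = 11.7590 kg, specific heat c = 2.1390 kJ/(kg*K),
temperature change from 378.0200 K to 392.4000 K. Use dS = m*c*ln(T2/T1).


T2/T1 = 1.0380
ln(T2/T1) = 0.0373
dS = 11.7590 * 2.1390 * 0.0373 = 0.9391 kJ/K

0.9391 kJ/K


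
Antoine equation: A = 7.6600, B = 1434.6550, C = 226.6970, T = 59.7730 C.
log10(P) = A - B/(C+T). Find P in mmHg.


C+T = 286.4700
B/(C+T) = 5.0080
log10(P) = 7.6600 - 5.0080 = 2.6520
P = 10^2.6520 = 448.6976 mmHg

448.6976 mmHg


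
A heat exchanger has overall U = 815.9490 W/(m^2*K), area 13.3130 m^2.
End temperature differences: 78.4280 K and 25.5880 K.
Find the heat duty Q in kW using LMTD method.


LMTD = 47.1761 K
Q = 815.9490 * 13.3130 * 47.1761 = 512461.7216 W = 512.4617 kW

512.4617 kW


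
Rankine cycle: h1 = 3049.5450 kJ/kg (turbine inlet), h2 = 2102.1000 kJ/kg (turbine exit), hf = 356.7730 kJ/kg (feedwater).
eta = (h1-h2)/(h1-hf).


W = 947.4450 kJ/kg
Q_in = 2692.7720 kJ/kg
eta = 0.3518 = 35.1847%

eta = 35.1847%


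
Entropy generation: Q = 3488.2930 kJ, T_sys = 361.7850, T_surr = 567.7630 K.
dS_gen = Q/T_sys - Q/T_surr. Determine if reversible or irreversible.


dS_sys = 3488.2930/361.7850 = 9.6419 kJ/K
dS_surr = -3488.2930/567.7630 = -6.1439 kJ/K
dS_gen = 9.6419 - 6.1439 = 3.4980 kJ/K (irreversible)

dS_gen = 3.4980 kJ/K, irreversible


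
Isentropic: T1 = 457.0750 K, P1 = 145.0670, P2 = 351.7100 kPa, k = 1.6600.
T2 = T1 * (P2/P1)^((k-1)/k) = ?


(k-1)/k = 0.3976
(P2/P1)^exp = 1.4221
T2 = 457.0750 * 1.4221 = 649.9907 K

649.9907 K


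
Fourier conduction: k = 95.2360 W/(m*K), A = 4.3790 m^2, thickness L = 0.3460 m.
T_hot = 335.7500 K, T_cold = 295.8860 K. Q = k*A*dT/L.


dT = 39.8640 K
Q = 95.2360 * 4.3790 * 39.8640 / 0.3460 = 48048.6143 W

48048.6143 W


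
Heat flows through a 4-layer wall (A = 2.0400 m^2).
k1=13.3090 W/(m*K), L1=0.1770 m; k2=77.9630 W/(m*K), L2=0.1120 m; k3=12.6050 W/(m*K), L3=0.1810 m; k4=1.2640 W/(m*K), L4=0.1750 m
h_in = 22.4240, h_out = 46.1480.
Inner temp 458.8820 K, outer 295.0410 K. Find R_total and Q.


R_conv_in = 1/(22.4240*2.0400) = 0.0219
R_1 = 0.1770/(13.3090*2.0400) = 0.0065
R_2 = 0.1120/(77.9630*2.0400) = 0.0007
R_3 = 0.1810/(12.6050*2.0400) = 0.0070
R_4 = 0.1750/(1.2640*2.0400) = 0.0679
R_conv_out = 1/(46.1480*2.0400) = 0.0106
R_total = 0.1146 K/W
Q = 163.8410 / 0.1146 = 1429.5237 W

R_total = 0.1146 K/W, Q = 1429.5237 W


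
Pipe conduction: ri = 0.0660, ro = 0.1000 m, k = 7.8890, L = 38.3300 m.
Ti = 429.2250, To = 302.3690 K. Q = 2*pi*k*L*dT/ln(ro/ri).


dT = 126.8560 K
ln(ro/ri) = 0.4155
Q = 2*pi*7.8890*38.3300*126.8560 / 0.4155 = 580048.7383 W

580048.7383 W


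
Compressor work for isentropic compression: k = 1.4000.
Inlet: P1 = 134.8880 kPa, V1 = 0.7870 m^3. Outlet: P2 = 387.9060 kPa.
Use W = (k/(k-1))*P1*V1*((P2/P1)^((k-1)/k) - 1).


(k-1)/k = 0.2857
(P2/P1)^exp = 1.3523
W = 3.5000 * 134.8880 * 0.7870 * (1.3523 - 1) = 130.8959 kJ

130.8959 kJ


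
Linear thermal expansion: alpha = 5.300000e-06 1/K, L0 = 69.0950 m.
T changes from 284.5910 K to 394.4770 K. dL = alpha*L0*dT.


dT = 109.8860 K
dL = 5.300000e-06 * 69.0950 * 109.8860 = 0.040241 m
L_final = 69.135241 m

dL = 0.040241 m


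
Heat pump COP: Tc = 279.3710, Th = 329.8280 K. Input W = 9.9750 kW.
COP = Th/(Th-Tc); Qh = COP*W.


COP = 329.8280 / 50.4570 = 6.5368
Qh = 6.5368 * 9.9750 = 65.2047 kW

COP = 6.5368, Qh = 65.2047 kW


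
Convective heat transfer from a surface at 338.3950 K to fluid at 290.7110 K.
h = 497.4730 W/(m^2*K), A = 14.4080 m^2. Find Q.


dT = 47.6840 K
Q = 497.4730 * 14.4080 * 47.6840 = 341779.4085 W

341779.4085 W


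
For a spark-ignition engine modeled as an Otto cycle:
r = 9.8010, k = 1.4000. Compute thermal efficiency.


r^(k-1) = 2.4918
eta = 1 - 1/2.4918 = 0.5987 = 59.8679%

59.8679%


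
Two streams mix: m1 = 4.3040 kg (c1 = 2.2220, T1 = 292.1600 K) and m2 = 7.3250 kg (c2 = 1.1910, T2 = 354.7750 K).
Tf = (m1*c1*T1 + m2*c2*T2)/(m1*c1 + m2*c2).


num = 5889.1524
den = 18.2876
Tf = 322.0305 K

322.0305 K


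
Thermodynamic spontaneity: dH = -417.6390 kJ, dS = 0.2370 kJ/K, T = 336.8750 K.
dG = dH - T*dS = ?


T*dS = 336.8750 * 0.2370 = 79.8394 kJ
dG = -417.6390 - 79.8394 = -497.4784 kJ (spontaneous)

dG = -497.4784 kJ, spontaneous


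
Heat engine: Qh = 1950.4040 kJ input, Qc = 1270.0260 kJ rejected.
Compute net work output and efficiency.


W = 1950.4040 - 1270.0260 = 680.3780 kJ
eta = 680.3780 / 1950.4040 = 0.3488 = 34.8840%

W = 680.3780 kJ, eta = 34.8840%


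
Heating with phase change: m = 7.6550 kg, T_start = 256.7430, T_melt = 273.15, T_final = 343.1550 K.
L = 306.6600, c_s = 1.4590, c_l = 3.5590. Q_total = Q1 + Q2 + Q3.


Q1 (sensible, solid) = 7.6550 * 1.4590 * 16.4070 = 183.2440 kJ
Q2 (latent) = 7.6550 * 306.6600 = 2347.4823 kJ
Q3 (sensible, liquid) = 7.6550 * 3.5590 * 70.0050 = 1907.2264 kJ
Q_total = 4437.9526 kJ

4437.9526 kJ


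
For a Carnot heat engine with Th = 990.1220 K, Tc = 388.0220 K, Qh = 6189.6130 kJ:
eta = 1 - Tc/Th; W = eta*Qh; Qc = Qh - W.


eta = 1 - 388.0220/990.1220 = 0.6081
W = 0.6081 * 6189.6130 = 3763.9462 kJ
Qc = 6189.6130 - 3763.9462 = 2425.6668 kJ

eta = 60.8107%, W = 3763.9462 kJ, Qc = 2425.6668 kJ


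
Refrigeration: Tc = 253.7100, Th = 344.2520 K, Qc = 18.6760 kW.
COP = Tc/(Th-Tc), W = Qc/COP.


COP = 253.7100 / 90.5420 = 2.8021
W = 18.6760 / 2.8021 = 6.6649 kW

COP = 2.8021, W = 6.6649 kW


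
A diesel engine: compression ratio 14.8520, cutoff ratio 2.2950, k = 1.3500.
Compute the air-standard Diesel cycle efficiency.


r^(k-1) = 2.5711
rc^k = 3.0694
eta = 0.5396 = 53.9615%

53.9615%


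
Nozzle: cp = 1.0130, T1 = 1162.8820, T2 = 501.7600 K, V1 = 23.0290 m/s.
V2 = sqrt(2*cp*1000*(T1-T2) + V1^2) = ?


dT = 661.1220 K
2*cp*1000*dT = 1339433.1720
V1^2 = 530.3348
V2 = sqrt(1339963.5068) = 1157.5679 m/s

1157.5679 m/s


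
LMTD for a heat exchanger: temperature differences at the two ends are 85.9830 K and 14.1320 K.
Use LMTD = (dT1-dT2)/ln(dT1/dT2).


dT1/dT2 = 6.0843
ln(dT1/dT2) = 1.8057
LMTD = 71.8510 / 1.8057 = 39.7910 K

39.7910 K


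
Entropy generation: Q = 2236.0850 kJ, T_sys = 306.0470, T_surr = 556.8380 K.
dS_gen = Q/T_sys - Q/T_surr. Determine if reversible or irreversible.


dS_sys = 2236.0850/306.0470 = 7.3063 kJ/K
dS_surr = -2236.0850/556.8380 = -4.0157 kJ/K
dS_gen = 7.3063 - 4.0157 = 3.2907 kJ/K (irreversible)

dS_gen = 3.2907 kJ/K, irreversible


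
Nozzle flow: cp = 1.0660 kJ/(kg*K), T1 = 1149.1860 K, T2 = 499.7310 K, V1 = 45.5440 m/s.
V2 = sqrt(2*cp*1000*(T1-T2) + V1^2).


dT = 649.4550 K
2*cp*1000*dT = 1384638.0600
V1^2 = 2074.2559
V2 = sqrt(1386712.3159) = 1177.5875 m/s

1177.5875 m/s


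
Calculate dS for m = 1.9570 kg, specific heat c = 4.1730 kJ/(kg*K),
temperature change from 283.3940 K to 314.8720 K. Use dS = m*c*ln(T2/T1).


T2/T1 = 1.1111
ln(T2/T1) = 0.1053
dS = 1.9570 * 4.1730 * 0.1053 = 0.8602 kJ/K

0.8602 kJ/K


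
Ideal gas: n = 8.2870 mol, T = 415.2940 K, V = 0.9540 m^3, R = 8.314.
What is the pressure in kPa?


P = nRT/V = 8.2870 * 8.314 * 415.2940 / 0.9540
= 28612.9750 / 0.9540 = 29992.6363 Pa = 29.9926 kPa

29.9926 kPa


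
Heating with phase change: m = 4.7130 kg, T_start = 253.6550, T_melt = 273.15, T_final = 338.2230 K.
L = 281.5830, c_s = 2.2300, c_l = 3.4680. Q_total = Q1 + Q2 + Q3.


Q1 (sensible, solid) = 4.7130 * 2.2300 * 19.4950 = 204.8923 kJ
Q2 (latent) = 4.7130 * 281.5830 = 1327.1007 kJ
Q3 (sensible, liquid) = 4.7130 * 3.4680 * 65.0730 = 1063.5976 kJ
Q_total = 2595.5906 kJ

2595.5906 kJ


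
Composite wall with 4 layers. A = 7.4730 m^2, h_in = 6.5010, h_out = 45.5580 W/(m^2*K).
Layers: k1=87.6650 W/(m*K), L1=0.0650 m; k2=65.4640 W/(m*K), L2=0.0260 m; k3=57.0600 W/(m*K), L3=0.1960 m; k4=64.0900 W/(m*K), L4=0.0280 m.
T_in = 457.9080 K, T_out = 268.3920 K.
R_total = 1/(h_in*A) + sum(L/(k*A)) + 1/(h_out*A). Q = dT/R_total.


R_conv_in = 1/(6.5010*7.4730) = 0.0206
R_1 = 0.0650/(87.6650*7.4730) = 9.9218e-05
R_2 = 0.0260/(65.4640*7.4730) = 5.3147e-05
R_3 = 0.1960/(57.0600*7.4730) = 0.0005
R_4 = 0.0280/(64.0900*7.4730) = 5.8462e-05
R_conv_out = 1/(45.5580*7.4730) = 0.0029
R_total = 0.0242 K/W
Q = 189.5160 / 0.0242 = 7833.9938 W

R_total = 0.0242 K/W, Q = 7833.9938 W


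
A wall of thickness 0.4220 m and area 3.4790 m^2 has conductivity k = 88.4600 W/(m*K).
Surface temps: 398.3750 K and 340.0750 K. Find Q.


dT = 58.3000 K
Q = 88.4600 * 3.4790 * 58.3000 / 0.4220 = 42516.4963 W

42516.4963 W


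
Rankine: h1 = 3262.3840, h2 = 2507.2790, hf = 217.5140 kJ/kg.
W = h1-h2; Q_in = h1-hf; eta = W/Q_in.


W = 755.1050 kJ/kg
Q_in = 3044.8700 kJ/kg
eta = 0.2480 = 24.7993%

eta = 24.7993%


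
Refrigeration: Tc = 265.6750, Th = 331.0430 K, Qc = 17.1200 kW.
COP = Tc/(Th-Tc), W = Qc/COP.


COP = 265.6750 / 65.3680 = 4.0643
W = 17.1200 / 4.0643 = 4.2123 kW

COP = 4.0643, W = 4.2123 kW


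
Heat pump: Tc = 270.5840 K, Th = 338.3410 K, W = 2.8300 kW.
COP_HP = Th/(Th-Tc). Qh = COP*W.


COP = 338.3410 / 67.7570 = 4.9934
Qh = 4.9934 * 2.8300 = 14.1315 kW

COP = 4.9934, Qh = 14.1315 kW


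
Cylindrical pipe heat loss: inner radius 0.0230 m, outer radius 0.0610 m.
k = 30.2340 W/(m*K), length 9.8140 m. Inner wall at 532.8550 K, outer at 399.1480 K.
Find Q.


dT = 133.7070 K
ln(ro/ri) = 0.9754
Q = 2*pi*30.2340*9.8140*133.7070 / 0.9754 = 255565.3586 W

255565.3586 W


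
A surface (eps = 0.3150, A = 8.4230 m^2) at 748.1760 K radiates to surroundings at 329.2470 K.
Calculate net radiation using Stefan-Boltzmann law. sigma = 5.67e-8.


T^4 = 3.1334e+11
Tsurr^4 = 1.1751e+10
Q = 0.3150 * 5.67e-8 * 8.4230 * 3.0159e+11 = 45370.6130 W

45370.6130 W


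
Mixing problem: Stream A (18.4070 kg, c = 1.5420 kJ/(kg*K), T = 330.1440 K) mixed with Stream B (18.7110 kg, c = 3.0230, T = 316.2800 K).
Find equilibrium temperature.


num = 27260.5305
den = 84.9469
Tf = 320.9124 K

320.9124 K


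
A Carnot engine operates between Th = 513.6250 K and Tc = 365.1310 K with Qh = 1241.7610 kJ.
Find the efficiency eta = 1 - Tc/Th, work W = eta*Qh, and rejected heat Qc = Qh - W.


eta = 1 - 365.1310/513.6250 = 0.2891
W = 0.2891 * 1241.7610 = 359.0052 kJ
Qc = 1241.7610 - 359.0052 = 882.7558 kJ

eta = 28.9110%, W = 359.0052 kJ, Qc = 882.7558 kJ


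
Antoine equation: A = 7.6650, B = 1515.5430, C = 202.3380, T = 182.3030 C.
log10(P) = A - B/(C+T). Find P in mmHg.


C+T = 384.6410
B/(C+T) = 3.9401
log10(P) = 7.6650 - 3.9401 = 3.7249
P = 10^3.7249 = 5307.0187 mmHg

5307.0187 mmHg


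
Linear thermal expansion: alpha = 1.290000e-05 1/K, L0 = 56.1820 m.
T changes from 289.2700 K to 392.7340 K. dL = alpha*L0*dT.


dT = 103.4640 K
dL = 1.290000e-05 * 56.1820 * 103.4640 = 0.074985 m
L_final = 56.256985 m

dL = 0.074985 m


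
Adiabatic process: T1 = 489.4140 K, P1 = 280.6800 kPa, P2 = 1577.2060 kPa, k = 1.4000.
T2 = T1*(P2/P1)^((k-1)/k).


(k-1)/k = 0.2857
(P2/P1)^exp = 1.6375
T2 = 489.4140 * 1.6375 = 801.4378 K

801.4378 K


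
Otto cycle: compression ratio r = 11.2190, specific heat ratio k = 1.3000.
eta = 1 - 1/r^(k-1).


r^(k-1) = 2.0653
eta = 1 - 1/2.0653 = 0.5158 = 51.5812%

51.5812%


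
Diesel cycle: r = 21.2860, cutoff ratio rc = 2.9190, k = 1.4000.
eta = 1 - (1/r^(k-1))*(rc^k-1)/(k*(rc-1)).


r^(k-1) = 3.3981
rc^k = 4.4805
eta = 0.6188 = 61.8756%

61.8756%


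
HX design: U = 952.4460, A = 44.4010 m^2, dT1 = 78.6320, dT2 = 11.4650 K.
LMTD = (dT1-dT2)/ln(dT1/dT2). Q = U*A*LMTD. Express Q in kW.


LMTD = 34.8833 K
Q = 952.4460 * 44.4010 * 34.8833 = 1475197.2436 W = 1475.1972 kW

1475.1972 kW


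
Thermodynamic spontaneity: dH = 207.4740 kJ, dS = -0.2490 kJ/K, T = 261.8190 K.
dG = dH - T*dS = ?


T*dS = 261.8190 * -0.2490 = -65.1929 kJ
dG = 207.4740 + 65.1929 = 272.6669 kJ (non-spontaneous)

dG = 272.6669 kJ, non-spontaneous


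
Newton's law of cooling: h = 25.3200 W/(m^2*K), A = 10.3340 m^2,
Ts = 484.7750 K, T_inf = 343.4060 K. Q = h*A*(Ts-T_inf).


dT = 141.3690 K
Q = 25.3200 * 10.3340 * 141.3690 = 36990.1715 W

36990.1715 W


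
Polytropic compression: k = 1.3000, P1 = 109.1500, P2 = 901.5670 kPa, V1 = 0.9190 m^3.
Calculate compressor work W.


(k-1)/k = 0.2308
(P2/P1)^exp = 1.6278
W = 4.3333 * 109.1500 * 0.9190 * (1.6278 - 1) = 272.9006 kJ

272.9006 kJ


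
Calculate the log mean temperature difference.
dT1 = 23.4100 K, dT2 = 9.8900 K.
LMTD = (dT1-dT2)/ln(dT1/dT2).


dT1/dT2 = 2.3670
ln(dT1/dT2) = 0.8616
LMTD = 13.5200 / 0.8616 = 15.6910 K

15.6910 K


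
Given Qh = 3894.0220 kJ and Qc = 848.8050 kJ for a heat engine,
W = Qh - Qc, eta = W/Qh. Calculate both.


W = 3894.0220 - 848.8050 = 3045.2170 kJ
eta = 3045.2170 / 3894.0220 = 0.7820 = 78.2024%

W = 3045.2170 kJ, eta = 78.2024%


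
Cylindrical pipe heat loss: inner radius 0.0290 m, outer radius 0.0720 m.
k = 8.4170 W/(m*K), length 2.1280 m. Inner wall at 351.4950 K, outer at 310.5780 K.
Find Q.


dT = 40.9170 K
ln(ro/ri) = 0.9094
Q = 2*pi*8.4170*2.1280*40.9170 / 0.9094 = 5063.7452 W

5063.7452 W


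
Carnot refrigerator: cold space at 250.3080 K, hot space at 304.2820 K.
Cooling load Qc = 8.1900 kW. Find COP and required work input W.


COP = 250.3080 / 53.9740 = 4.6376
W = 8.1900 / 4.6376 = 1.7660 kW

COP = 4.6376, W = 1.7660 kW


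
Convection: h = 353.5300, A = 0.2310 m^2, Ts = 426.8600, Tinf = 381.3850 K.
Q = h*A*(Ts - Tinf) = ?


dT = 45.4750 K
Q = 353.5300 * 0.2310 * 45.4750 = 3713.7354 W

3713.7354 W


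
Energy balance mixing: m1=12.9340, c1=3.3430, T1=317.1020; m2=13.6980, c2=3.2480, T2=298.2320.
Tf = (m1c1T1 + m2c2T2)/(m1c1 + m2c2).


num = 26979.6420
den = 87.7295
Tf = 307.5323 K

307.5323 K


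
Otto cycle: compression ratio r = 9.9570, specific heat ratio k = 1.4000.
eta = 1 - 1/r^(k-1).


r^(k-1) = 2.5076
eta = 1 - 1/2.5076 = 0.6012 = 60.1206%

60.1206%


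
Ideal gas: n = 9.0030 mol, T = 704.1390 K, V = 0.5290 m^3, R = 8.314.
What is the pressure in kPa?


P = nRT/V = 9.0030 * 8.314 * 704.1390 / 0.5290
= 52705.4674 / 0.5290 = 99632.2636 Pa = 99.6323 kPa

99.6323 kPa


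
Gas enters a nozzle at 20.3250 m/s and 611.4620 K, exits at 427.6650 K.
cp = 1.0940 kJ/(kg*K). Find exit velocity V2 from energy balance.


dT = 183.7970 K
2*cp*1000*dT = 402147.8360
V1^2 = 413.1056
V2 = sqrt(402560.9416) = 634.4769 m/s

634.4769 m/s


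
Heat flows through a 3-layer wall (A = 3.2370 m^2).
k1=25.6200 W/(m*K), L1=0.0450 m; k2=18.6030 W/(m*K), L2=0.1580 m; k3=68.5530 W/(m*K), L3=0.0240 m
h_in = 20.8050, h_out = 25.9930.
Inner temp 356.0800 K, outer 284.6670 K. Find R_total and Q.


R_conv_in = 1/(20.8050*3.2370) = 0.0148
R_1 = 0.0450/(25.6200*3.2370) = 0.0005
R_2 = 0.1580/(18.6030*3.2370) = 0.0026
R_3 = 0.0240/(68.5530*3.2370) = 0.0001
R_conv_out = 1/(25.9930*3.2370) = 0.0119
R_total = 0.0300 K/W
Q = 71.4130 / 0.0300 = 2379.7704 W

R_total = 0.0300 K/W, Q = 2379.7704 W


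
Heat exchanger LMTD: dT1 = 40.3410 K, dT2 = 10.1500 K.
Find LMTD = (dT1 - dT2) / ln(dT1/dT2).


dT1/dT2 = 3.9745
ln(dT1/dT2) = 1.3799
LMTD = 30.1910 / 1.3799 = 21.8792 K

21.8792 K


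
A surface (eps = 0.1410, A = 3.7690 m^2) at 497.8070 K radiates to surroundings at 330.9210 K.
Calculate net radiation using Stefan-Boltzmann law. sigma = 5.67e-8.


T^4 = 6.1411e+10
Tsurr^4 = 1.1992e+10
Q = 0.1410 * 5.67e-8 * 3.7690 * 4.9419e+10 = 1489.0805 W

1489.0805 W


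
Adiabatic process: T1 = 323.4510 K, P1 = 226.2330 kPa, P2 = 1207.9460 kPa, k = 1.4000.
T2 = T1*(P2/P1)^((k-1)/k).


(k-1)/k = 0.2857
(P2/P1)^exp = 1.6138
T2 = 323.4510 * 1.6138 = 521.9913 K

521.9913 K


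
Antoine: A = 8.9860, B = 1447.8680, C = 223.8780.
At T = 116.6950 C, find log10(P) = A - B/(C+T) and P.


C+T = 340.5730
B/(C+T) = 4.2513
log10(P) = 8.9860 - 4.2513 = 4.7347
P = 10^4.7347 = 54291.1883 mmHg

54291.1883 mmHg


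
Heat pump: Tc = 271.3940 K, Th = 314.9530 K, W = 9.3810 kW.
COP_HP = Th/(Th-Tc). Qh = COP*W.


COP = 314.9530 / 43.5590 = 7.2305
Qh = 7.2305 * 9.3810 = 67.8292 kW

COP = 7.2305, Qh = 67.8292 kW


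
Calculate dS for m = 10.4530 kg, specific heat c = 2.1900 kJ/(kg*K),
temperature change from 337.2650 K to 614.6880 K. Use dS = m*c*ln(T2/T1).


T2/T1 = 1.8226
ln(T2/T1) = 0.6002
dS = 10.4530 * 2.1900 * 0.6002 = 13.7409 kJ/K

13.7409 kJ/K


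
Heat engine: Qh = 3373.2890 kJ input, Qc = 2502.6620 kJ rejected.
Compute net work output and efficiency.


W = 3373.2890 - 2502.6620 = 870.6270 kJ
eta = 870.6270 / 3373.2890 = 0.2581 = 25.8094%

W = 870.6270 kJ, eta = 25.8094%


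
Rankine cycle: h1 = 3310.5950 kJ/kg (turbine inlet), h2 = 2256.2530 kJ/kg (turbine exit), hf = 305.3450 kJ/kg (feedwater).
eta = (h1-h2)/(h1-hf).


W = 1054.3420 kJ/kg
Q_in = 3005.2500 kJ/kg
eta = 0.3508 = 35.0833%

eta = 35.0833%


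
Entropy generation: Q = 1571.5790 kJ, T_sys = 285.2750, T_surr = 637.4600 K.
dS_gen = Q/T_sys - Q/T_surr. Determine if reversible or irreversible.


dS_sys = 1571.5790/285.2750 = 5.5090 kJ/K
dS_surr = -1571.5790/637.4600 = -2.4654 kJ/K
dS_gen = 5.5090 - 2.4654 = 3.0436 kJ/K (irreversible)

dS_gen = 3.0436 kJ/K, irreversible


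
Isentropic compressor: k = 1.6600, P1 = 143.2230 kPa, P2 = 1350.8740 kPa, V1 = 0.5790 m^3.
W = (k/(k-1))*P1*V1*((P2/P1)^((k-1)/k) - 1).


(k-1)/k = 0.3976
(P2/P1)^exp = 2.4406
W = 2.5152 * 143.2230 * 0.5790 * (2.4406 - 1) = 300.4635 kJ

300.4635 kJ


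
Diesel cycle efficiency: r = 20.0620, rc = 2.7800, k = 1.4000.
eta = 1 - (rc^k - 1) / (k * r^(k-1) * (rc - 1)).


r^(k-1) = 3.3186
rc^k = 4.1847
eta = 0.6149 = 61.4904%

61.4904%


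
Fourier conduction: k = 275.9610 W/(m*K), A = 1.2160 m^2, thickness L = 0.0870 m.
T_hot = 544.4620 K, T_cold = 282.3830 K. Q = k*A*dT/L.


dT = 262.0790 K
Q = 275.9610 * 1.2160 * 262.0790 / 0.0870 = 1010867.5498 W

1010867.5498 W


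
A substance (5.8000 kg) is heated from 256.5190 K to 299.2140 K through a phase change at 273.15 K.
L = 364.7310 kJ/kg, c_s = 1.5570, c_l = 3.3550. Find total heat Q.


Q1 (sensible, solid) = 5.8000 * 1.5570 * 16.6310 = 150.1879 kJ
Q2 (latent) = 5.8000 * 364.7310 = 2115.4398 kJ
Q3 (sensible, liquid) = 5.8000 * 3.3550 * 26.0640 = 507.1794 kJ
Q_total = 2772.8071 kJ

2772.8071 kJ


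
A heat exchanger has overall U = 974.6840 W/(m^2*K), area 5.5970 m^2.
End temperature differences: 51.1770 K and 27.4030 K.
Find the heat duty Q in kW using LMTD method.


LMTD = 38.0605 K
Q = 974.6840 * 5.5970 * 38.0605 = 207631.4795 W = 207.6315 kW

207.6315 kW


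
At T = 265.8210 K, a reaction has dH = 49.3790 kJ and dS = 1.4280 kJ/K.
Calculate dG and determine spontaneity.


T*dS = 265.8210 * 1.4280 = 379.5924 kJ
dG = 49.3790 - 379.5924 = -330.2134 kJ (spontaneous)

dG = -330.2134 kJ, spontaneous


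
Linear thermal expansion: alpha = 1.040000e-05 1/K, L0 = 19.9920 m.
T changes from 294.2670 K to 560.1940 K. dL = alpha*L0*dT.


dT = 265.9270 K
dL = 1.040000e-05 * 19.9920 * 265.9270 = 0.055291 m
L_final = 20.047291 m

dL = 0.055291 m


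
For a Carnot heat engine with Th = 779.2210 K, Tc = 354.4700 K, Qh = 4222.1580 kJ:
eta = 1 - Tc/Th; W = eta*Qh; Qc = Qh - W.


eta = 1 - 354.4700/779.2210 = 0.5451
W = 0.5451 * 4222.1580 = 2301.4855 kJ
Qc = 4222.1580 - 2301.4855 = 1920.6725 kJ

eta = 54.5097%, W = 2301.4855 kJ, Qc = 1920.6725 kJ


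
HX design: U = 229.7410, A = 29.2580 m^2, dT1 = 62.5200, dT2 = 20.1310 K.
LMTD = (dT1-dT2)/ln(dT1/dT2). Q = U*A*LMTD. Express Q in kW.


LMTD = 37.4056 K
Q = 229.7410 * 29.2580 * 37.4056 = 251431.6474 W = 251.4316 kW

251.4316 kW


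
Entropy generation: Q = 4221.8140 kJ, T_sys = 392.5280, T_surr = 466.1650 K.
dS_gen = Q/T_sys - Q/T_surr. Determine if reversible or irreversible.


dS_sys = 4221.8140/392.5280 = 10.7554 kJ/K
dS_surr = -4221.8140/466.1650 = -9.0565 kJ/K
dS_gen = 10.7554 - 9.0565 = 1.6990 kJ/K (irreversible)

dS_gen = 1.6990 kJ/K, irreversible


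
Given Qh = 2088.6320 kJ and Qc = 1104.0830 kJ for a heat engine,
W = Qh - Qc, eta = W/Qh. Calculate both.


W = 2088.6320 - 1104.0830 = 984.5490 kJ
eta = 984.5490 / 2088.6320 = 0.4714 = 47.1385%

W = 984.5490 kJ, eta = 47.1385%


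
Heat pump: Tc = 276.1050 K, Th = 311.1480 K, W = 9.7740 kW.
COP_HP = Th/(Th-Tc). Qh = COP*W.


COP = 311.1480 / 35.0430 = 8.8790
Qh = 8.8790 * 9.7740 = 86.7837 kW

COP = 8.8790, Qh = 86.7837 kW


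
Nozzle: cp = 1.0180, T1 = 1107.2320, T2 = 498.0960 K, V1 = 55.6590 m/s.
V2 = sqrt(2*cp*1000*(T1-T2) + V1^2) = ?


dT = 609.1360 K
2*cp*1000*dT = 1240200.8960
V1^2 = 3097.9243
V2 = sqrt(1243298.8203) = 1115.0331 m/s

1115.0331 m/s


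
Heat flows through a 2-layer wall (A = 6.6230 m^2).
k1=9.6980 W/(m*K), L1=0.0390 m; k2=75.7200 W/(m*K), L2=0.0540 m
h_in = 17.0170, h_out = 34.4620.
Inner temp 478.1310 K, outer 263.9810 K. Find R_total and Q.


R_conv_in = 1/(17.0170*6.6230) = 0.0089
R_1 = 0.0390/(9.6980*6.6230) = 0.0006
R_2 = 0.0540/(75.7200*6.6230) = 0.0001
R_conv_out = 1/(34.4620*6.6230) = 0.0044
R_total = 0.0140 K/W
Q = 214.1500 / 0.0140 = 15330.3499 W

R_total = 0.0140 K/W, Q = 15330.3499 W


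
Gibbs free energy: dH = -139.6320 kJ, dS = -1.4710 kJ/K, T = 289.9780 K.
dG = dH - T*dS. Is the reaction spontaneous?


T*dS = 289.9780 * -1.4710 = -426.5576 kJ
dG = -139.6320 + 426.5576 = 286.9256 kJ (non-spontaneous)

dG = 286.9256 kJ, non-spontaneous


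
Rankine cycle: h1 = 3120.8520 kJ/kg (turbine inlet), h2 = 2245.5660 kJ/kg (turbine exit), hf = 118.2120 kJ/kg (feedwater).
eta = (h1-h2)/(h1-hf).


W = 875.2860 kJ/kg
Q_in = 3002.6400 kJ/kg
eta = 0.2915 = 29.1505%

eta = 29.1505%


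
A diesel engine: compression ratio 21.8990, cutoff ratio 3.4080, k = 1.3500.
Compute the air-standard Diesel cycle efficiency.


r^(k-1) = 2.9454
rc^k = 5.2345
eta = 0.5578 = 55.7755%

55.7755%


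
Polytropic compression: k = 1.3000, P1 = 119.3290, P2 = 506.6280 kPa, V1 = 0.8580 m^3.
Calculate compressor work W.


(k-1)/k = 0.2308
(P2/P1)^exp = 1.3961
W = 4.3333 * 119.3290 * 0.8580 * (1.3961 - 1) = 175.7264 kJ

175.7264 kJ


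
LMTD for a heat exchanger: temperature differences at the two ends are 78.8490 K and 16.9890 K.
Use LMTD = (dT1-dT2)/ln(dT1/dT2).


dT1/dT2 = 4.6412
ln(dT1/dT2) = 1.5350
LMTD = 61.8600 / 1.5350 = 40.3005 K

40.3005 K


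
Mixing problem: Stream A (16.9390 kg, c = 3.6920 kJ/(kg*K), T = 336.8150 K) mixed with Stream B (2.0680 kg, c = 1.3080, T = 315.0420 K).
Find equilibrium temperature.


num = 21916.1728
den = 65.2437
Tf = 335.9123 K

335.9123 K


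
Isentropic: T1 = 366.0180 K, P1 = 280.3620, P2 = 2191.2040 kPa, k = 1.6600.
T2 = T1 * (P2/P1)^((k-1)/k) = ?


(k-1)/k = 0.3976
(P2/P1)^exp = 2.2648
T2 = 366.0180 * 2.2648 = 828.9650 K

828.9650 K


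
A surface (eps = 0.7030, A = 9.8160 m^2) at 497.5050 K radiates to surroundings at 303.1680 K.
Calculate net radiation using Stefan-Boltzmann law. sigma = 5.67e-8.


T^4 = 6.1262e+10
Tsurr^4 = 8.4476e+09
Q = 0.7030 * 5.67e-8 * 9.8160 * 5.2814e+10 = 20664.4418 W

20664.4418 W


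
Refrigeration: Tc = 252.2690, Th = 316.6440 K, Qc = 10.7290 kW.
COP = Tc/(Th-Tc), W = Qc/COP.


COP = 252.2690 / 64.3750 = 3.9187
W = 10.7290 / 3.9187 = 2.7379 kW

COP = 3.9187, W = 2.7379 kW


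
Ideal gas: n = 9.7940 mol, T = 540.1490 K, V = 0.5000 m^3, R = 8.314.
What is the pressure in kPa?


P = nRT/V = 9.7940 * 8.314 * 540.1490 / 0.5000
= 43982.8833 / 0.5000 = 87965.7666 Pa = 87.9658 kPa

87.9658 kPa


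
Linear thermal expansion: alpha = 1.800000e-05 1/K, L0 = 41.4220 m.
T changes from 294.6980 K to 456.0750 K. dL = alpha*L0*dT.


dT = 161.3770 K
dL = 1.800000e-05 * 41.4220 * 161.3770 = 0.120322 m
L_final = 41.542322 m

dL = 0.120322 m


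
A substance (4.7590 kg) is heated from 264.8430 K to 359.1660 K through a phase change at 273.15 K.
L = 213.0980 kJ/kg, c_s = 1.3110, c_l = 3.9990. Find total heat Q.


Q1 (sensible, solid) = 4.7590 * 1.3110 * 8.3070 = 51.8278 kJ
Q2 (latent) = 4.7590 * 213.0980 = 1014.1334 kJ
Q3 (sensible, liquid) = 4.7590 * 3.9990 * 86.0160 = 1636.9912 kJ
Q_total = 2702.9524 kJ

2702.9524 kJ


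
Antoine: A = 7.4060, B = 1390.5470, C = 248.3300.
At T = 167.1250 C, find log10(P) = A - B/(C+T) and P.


C+T = 415.4550
B/(C+T) = 3.3470
log10(P) = 7.4060 - 3.3470 = 4.0590
P = 10^4.0590 = 11453.9159 mmHg

11453.9159 mmHg


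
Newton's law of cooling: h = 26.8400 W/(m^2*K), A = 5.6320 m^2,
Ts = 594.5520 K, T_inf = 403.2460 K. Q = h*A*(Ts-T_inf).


dT = 191.3060 K
Q = 26.8400 * 5.6320 * 191.3060 = 28918.3659 W

28918.3659 W


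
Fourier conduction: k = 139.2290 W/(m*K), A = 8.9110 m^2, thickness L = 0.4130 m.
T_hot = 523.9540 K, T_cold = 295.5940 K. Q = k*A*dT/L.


dT = 228.3600 K
Q = 139.2290 * 8.9110 * 228.3600 / 0.4130 = 686003.1821 W

686003.1821 W


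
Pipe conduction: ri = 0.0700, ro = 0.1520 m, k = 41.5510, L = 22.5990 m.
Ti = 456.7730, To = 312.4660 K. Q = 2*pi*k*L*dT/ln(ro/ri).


dT = 144.3070 K
ln(ro/ri) = 0.7754
Q = 2*pi*41.5510*22.5990*144.3070 / 0.7754 = 1098045.7054 W

1098045.7054 W


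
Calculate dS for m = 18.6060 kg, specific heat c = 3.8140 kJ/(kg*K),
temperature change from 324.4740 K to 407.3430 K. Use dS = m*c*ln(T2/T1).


T2/T1 = 1.2554
ln(T2/T1) = 0.2275
dS = 18.6060 * 3.8140 * 0.2275 = 16.1406 kJ/K

16.1406 kJ/K


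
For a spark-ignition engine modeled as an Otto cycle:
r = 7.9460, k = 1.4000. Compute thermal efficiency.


r^(k-1) = 2.2912
eta = 1 - 1/2.2912 = 0.5635 = 56.3544%

56.3544%


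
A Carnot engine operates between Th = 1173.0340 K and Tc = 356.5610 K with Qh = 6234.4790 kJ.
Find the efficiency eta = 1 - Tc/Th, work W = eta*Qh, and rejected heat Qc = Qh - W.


eta = 1 - 356.5610/1173.0340 = 0.6960
W = 0.6960 * 6234.4790 = 4339.4171 kJ
Qc = 6234.4790 - 4339.4171 = 1895.0619 kJ

eta = 69.6035%, W = 4339.4171 kJ, Qc = 1895.0619 kJ


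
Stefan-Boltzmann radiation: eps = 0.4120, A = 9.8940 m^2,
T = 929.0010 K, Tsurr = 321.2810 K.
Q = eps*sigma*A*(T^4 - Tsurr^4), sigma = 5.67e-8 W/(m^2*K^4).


T^4 = 7.4484e+11
Tsurr^4 = 1.0655e+10
Q = 0.4120 * 5.67e-8 * 9.8940 * 7.3419e+11 = 169691.3249 W

169691.3249 W


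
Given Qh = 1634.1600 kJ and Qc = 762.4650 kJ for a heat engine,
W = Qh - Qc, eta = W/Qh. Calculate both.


W = 1634.1600 - 762.4650 = 871.6950 kJ
eta = 871.6950 / 1634.1600 = 0.5334 = 53.3421%

W = 871.6950 kJ, eta = 53.3421%


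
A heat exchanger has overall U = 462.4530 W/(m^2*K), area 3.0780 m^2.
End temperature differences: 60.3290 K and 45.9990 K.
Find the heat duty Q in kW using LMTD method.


LMTD = 52.8405 K
Q = 462.4530 * 3.0780 * 52.8405 = 75214.8365 W = 75.2148 kW

75.2148 kW


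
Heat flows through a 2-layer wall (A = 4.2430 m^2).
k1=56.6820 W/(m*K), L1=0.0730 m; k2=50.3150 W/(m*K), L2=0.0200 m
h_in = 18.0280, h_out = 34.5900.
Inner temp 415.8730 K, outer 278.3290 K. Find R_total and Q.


R_conv_in = 1/(18.0280*4.2430) = 0.0131
R_1 = 0.0730/(56.6820*4.2430) = 0.0003
R_2 = 0.0200/(50.3150*4.2430) = 9.3683e-05
R_conv_out = 1/(34.5900*4.2430) = 0.0068
R_total = 0.0203 K/W
Q = 137.5440 / 0.0203 = 6780.9323 W

R_total = 0.0203 K/W, Q = 6780.9323 W


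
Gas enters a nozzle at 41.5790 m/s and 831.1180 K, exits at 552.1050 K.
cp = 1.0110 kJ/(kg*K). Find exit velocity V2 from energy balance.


dT = 279.0130 K
2*cp*1000*dT = 564164.2860
V1^2 = 1728.8132
V2 = sqrt(565893.0992) = 752.2587 m/s

752.2587 m/s


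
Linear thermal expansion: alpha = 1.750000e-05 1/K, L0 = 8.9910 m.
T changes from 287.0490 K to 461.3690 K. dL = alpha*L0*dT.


dT = 174.3200 K
dL = 1.750000e-05 * 8.9910 * 174.3200 = 0.027428 m
L_final = 9.018428 m

dL = 0.027428 m


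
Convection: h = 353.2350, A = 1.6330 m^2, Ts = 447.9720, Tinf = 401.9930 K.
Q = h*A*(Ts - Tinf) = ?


dT = 45.9790 K
Q = 353.2350 * 1.6330 * 45.9790 = 26522.1932 W

26522.1932 W


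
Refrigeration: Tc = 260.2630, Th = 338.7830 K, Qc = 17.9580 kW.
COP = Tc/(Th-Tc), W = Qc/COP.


COP = 260.2630 / 78.5200 = 3.3146
W = 17.9580 / 3.3146 = 5.4178 kW

COP = 3.3146, W = 5.4178 kW


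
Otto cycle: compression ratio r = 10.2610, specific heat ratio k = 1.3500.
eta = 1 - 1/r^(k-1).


r^(k-1) = 2.2590
eta = 1 - 1/2.2590 = 0.5573 = 55.7326%

55.7326%


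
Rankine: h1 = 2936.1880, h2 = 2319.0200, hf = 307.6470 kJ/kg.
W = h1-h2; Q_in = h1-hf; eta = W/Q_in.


W = 617.1680 kJ/kg
Q_in = 2628.5410 kJ/kg
eta = 0.2348 = 23.4795%

eta = 23.4795%


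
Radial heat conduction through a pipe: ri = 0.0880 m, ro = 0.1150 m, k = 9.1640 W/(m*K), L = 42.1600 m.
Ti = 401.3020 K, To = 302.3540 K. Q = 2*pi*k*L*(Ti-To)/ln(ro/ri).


dT = 98.9480 K
ln(ro/ri) = 0.2676
Q = 2*pi*9.1640*42.1600*98.9480 / 0.2676 = 897623.1975 W

897623.1975 W


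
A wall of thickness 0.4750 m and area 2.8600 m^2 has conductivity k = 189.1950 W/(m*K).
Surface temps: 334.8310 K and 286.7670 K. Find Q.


dT = 48.0640 K
Q = 189.1950 * 2.8600 * 48.0640 / 0.4750 = 54752.2523 W

54752.2523 W


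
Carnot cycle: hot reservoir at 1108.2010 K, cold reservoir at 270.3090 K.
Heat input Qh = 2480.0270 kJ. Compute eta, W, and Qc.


eta = 1 - 270.3090/1108.2010 = 0.7561
W = 0.7561 * 2480.0270 = 1875.1064 kJ
Qc = 2480.0270 - 1875.1064 = 604.9206 kJ

eta = 75.6083%, W = 1875.1064 kJ, Qc = 604.9206 kJ


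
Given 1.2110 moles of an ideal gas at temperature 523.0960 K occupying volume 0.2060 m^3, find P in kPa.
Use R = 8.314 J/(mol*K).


P = nRT/V = 1.2110 * 8.314 * 523.0960 / 0.2060
= 5266.6634 / 0.2060 = 25566.3272 Pa = 25.5663 kPa

25.5663 kPa


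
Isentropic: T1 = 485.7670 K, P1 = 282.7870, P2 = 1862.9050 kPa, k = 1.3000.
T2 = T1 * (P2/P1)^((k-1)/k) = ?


(k-1)/k = 0.2308
(P2/P1)^exp = 1.5450
T2 = 485.7670 * 1.5450 = 750.5264 K

750.5264 K


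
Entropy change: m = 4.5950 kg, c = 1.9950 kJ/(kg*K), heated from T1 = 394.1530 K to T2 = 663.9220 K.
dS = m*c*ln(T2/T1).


T2/T1 = 1.6844
ln(T2/T1) = 0.5214
dS = 4.5950 * 1.9950 * 0.5214 = 4.7799 kJ/K

4.7799 kJ/K


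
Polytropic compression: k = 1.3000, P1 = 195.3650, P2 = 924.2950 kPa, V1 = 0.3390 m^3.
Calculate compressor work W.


(k-1)/k = 0.2308
(P2/P1)^exp = 1.4314
W = 4.3333 * 195.3650 * 0.3390 * (1.4314 - 1) = 123.8079 kJ

123.8079 kJ


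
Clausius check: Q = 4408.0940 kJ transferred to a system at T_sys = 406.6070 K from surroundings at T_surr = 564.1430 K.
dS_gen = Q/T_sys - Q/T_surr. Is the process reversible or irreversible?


dS_sys = 4408.0940/406.6070 = 10.8412 kJ/K
dS_surr = -4408.0940/564.1430 = -7.8138 kJ/K
dS_gen = 10.8412 - 7.8138 = 3.0274 kJ/K (irreversible)

dS_gen = 3.0274 kJ/K, irreversible
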